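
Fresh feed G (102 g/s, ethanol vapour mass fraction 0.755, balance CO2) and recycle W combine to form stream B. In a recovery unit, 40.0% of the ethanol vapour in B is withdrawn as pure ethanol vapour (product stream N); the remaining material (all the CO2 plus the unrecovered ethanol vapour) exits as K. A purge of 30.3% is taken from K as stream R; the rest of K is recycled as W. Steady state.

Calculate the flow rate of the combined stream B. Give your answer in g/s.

214.8 g/s

CO2 enters only via G and leaves only via the purge: 102×0.245 = 0.303×(CO2 in K), and the recovery unit passes all CO2, so CO2 in B = CO2 in K = 82.475 g/s.
ethanol vapour in B: m_A = 102×0.755 + (1−0.303)·(1−0.400)·m_A, so m_A = 77.01/0.5818 = 132.37 g/s.
B = 132.37 + 82.475 = 214.84 g/s.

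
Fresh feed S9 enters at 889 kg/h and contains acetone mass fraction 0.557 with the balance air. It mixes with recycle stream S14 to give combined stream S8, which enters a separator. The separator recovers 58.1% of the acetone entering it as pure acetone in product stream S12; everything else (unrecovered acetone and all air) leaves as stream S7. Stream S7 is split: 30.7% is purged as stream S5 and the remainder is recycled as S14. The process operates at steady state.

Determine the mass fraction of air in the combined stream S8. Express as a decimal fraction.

0.648

air enters only via S9 and leaves only via the purge: 889×0.443 = 0.307×(air in S7), and the separator passes all air, so air in S8 = air in S7 = 1282.8 kg/h.
acetone in S8: m_A = 889×0.557 + (1−0.307)·(1−0.581)·m_A, so m_A = 495.17/0.7096 = 697.79 kg/h.
S8 = 697.79 + 1282.8 = 1980.6 kg/h.
air fraction in S8 = 1282.8/1980.6 = 0.648.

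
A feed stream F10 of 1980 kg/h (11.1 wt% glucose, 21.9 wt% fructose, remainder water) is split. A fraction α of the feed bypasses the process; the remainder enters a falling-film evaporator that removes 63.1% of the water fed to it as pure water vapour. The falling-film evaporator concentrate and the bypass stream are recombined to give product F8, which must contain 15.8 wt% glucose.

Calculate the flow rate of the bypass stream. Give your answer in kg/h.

All 1980×0.111 = 219.78 kg/h of glucose reaches F8, so F8 = 219.78/0.158 = 1391 kg/h and vapour = 588.99 kg/h.
The evaporator receives (1−α)·1980 of feed at 0.670 water and removes 0.631 of that water:
0.631×0.670×(1−α)×1980 = 588.99
(1−α) = 588.99/837.08 = 0.7036;  α = 0.2964.
Bypass flow = 0.2964×1980 = 586.84 kg/h.

586.8 kg/h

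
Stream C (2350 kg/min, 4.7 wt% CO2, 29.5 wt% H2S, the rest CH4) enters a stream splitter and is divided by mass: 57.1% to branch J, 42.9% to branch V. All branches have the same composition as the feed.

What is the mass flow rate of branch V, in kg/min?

1008 kg/min

Branch V flow = 0.429×2350 = 1008.1 kg/min.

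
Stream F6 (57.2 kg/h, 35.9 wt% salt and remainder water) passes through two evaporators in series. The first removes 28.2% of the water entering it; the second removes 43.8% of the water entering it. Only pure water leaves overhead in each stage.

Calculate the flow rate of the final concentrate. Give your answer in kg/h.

35.33 kg/h

water in feed = 57.2×0.641 = 36.665 kg/h.
After stage 1: water left = (1−0.282)×36.665 = 26.326; stream total = 46.86 kg/h.
After stage 2: water left = (1−0.438)×26.326 = 14.795; final concentrate = 35.33 kg/h.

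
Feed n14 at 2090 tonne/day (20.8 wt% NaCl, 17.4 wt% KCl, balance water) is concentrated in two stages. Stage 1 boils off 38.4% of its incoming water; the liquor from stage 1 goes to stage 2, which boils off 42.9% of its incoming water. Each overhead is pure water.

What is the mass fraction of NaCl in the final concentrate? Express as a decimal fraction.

0.347

water in feed = 2090×0.618 = 1291.6 tonne/day.
After stage 1: water left = (1−0.384)×1291.6 = 795.64; stream total = 1594 tonne/day.
After stage 2: water left = (1−0.429)×795.64 = 454.31; final concentrate = 1252.7 tonne/day.
NaCl fraction = 434.72/1252.7 = 0.347.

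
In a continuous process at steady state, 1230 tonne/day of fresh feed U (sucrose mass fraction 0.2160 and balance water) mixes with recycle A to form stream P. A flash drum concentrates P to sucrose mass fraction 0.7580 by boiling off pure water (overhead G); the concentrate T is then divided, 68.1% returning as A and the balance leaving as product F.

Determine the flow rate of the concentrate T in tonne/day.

Overall sucrose balance (none leaves overhead): sucrose in fresh feed = sucrose in product, i.e. 1230×0.216 = (1−0.681)·T·0.758.
T = 265.68/(0.758×0.319) = 1098.8 tonne/day.

1099 tonne/day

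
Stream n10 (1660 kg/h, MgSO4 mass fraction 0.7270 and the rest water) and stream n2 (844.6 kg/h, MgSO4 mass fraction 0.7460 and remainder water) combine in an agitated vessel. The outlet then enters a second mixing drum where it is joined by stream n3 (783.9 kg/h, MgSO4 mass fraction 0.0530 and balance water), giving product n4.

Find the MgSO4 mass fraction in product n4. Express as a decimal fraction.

Overall, product flow = 3288.5 kg/h.
MgSO4 in = 1660×0.727 + 844.6×0.746 + 783.9×0.053 = 1878.4 kg/h.
MgSO4 fraction in n4 = 0.5712.

0.5712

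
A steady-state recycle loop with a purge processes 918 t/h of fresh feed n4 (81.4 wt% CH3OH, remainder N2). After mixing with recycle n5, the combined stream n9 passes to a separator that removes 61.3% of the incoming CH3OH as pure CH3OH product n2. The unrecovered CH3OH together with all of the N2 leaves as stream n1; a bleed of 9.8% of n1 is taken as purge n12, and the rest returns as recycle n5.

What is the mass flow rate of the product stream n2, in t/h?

703.7 t/h

CH3OH in n9: m_A = 918×0.814 + (1−0.098)·(1−0.613)·m_A, so m_A = 747.25/0.6509 = 1148 t/h.
Product n2 = 0.613×1148 = 703.71 t/h.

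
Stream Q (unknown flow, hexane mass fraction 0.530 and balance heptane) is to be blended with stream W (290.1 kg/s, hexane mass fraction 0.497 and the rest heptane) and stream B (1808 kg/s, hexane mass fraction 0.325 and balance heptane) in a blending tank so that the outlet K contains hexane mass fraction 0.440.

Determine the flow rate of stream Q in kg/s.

2126 kg/s

Let Q be the unknown flow. Total out = 2098.1 + Q.
hexane balance: 731.78 + 0.530·Q = 0.440·(2098.1 + Q)
(0.530 − 0.440)·Q = 0.440×2098.1 − 731.78 = 191.38
Q = 191.38 / 0.090 = 2126.5 kg/s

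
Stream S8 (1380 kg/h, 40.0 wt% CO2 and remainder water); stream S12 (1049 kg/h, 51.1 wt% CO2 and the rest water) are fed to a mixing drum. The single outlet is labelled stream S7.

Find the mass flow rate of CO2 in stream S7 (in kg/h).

1088 kg/h

CO2 out = CO2 in = 1380×0.400 + 1049×0.511 = 1088 kg/h.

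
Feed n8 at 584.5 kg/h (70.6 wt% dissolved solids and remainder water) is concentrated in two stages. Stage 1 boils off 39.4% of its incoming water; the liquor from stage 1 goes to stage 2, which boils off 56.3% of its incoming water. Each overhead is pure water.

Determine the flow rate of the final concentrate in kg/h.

water in feed = 584.5×0.294 = 171.84 kg/h.
After stage 1: water left = (1−0.394)×171.84 = 104.14; stream total = 516.79 kg/h.
After stage 2: water left = (1−0.563)×104.14 = 45.508; final concentrate = 458.16 kg/h.

458.2 kg/h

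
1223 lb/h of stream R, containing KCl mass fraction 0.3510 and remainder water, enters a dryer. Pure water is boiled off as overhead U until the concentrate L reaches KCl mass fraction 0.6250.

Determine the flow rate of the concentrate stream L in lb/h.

KCl is conserved: 1223×0.351 = 429.27 lb/h all reports to the concentrate.
Concentrate = 429.27/(target fraction) = 686.84 lb/h.

686.8 lb/h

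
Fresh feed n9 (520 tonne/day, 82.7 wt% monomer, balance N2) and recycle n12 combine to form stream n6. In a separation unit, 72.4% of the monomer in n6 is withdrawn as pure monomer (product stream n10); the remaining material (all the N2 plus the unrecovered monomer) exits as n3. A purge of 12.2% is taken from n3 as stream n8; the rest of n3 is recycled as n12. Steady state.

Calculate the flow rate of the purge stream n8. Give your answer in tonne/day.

109.1 tonne/day

N2 enters only via n9 and leaves only via the purge: 520×0.173 = 0.122×(N2 in n3), and the separation unit passes all N2, so N2 in n6 = N2 in n3 = 737.38 tonne/day.
monomer in n6: m_A = 520×0.827 + (1−0.122)·(1−0.724)·m_A, so m_A = 430.04/0.7577 = 567.58 tonne/day.
n3 = (1−0.724)×567.58 + 737.38 = 894.03 tonne/day.
Purge n8 = 0.122×894.03 = 109.07 tonne/day.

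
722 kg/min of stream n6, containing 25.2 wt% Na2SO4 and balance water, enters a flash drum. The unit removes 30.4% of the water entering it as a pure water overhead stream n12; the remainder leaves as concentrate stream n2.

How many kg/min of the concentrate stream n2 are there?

water entering = 722×0.748 = 540.06 kg/min; overhead removed = 0.304×540.06 = 164.18 kg/min.
Concentrate = 722 − 164.18 = 557.82 kg/min.

557.8 kg/min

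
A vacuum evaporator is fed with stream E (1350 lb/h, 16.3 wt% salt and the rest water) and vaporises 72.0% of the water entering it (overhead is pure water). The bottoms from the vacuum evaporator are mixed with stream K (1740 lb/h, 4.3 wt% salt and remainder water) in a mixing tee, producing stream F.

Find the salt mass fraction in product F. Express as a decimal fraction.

0.130

Vapour removed = 0.720×0.837×1350 = 813.56 lb/h; concentrate = 536.44 lb/h.
salt reaching the mixer = 220.05 (from concentrate) + 1740×0.043 = 294.87 lb/h.
Product flow = 536.44 + 1740 = 2276.4 lb/h; salt fraction = 0.130.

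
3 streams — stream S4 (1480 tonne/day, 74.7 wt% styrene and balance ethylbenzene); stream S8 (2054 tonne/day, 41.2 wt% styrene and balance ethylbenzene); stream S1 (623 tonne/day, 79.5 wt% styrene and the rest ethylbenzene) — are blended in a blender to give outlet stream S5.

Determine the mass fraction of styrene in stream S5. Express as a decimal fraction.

Total flow out = 1480 + 2054 + 623 = 4157 tonne/day.
styrene in = 1480×0.747 + 2054×0.412 + 623×0.795 = 2447.1 tonne/day.
styrene mass fraction in S5 = 2447.1/4157 = 0.589.

0.589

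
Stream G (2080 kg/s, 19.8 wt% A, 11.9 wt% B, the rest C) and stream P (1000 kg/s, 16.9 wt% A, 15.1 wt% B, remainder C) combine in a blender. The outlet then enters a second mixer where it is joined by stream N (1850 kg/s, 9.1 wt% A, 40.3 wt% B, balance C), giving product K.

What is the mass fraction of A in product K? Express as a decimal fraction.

Overall, product flow = 4930 kg/s.
A in = 2080×0.198 + 1000×0.169 + 1850×0.091 = 749.19 kg/s.
A fraction in K = 0.1520.

0.1520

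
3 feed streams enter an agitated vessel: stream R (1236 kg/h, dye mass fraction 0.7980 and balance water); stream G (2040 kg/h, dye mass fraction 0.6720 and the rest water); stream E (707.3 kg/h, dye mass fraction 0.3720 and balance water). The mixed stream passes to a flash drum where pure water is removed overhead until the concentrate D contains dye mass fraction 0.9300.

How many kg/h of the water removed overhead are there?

dye entering = 1236×0.798 + 2040×0.672 + 707.3×0.372 = 2620.3 kg/h.
All dye reports to D, so D = 2620.3/0.930 = 2817.6 kg/h.
Total feed = 3983.3 kg/h; overhead = 3983.3 − 2817.6 = 1165.7 kg/h.

1166 kg/h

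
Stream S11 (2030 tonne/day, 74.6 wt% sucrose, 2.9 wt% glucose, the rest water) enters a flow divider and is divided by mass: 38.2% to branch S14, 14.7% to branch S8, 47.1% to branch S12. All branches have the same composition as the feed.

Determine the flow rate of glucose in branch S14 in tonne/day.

Branch S14 total = 0.382×2030 = 775.46 tonne/day.
glucose in S14 = 0.029×775.46 = 22.488 tonne/day.

22.49 tonne/day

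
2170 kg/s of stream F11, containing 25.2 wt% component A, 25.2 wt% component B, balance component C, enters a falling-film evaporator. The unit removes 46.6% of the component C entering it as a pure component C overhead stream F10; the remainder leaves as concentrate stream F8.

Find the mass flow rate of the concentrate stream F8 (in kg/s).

1668 kg/s

component C entering = 2170×0.496 = 1076.3 kg/s; overhead removed = 0.466×1076.3 = 501.57 kg/s.
Concentrate = 2170 − 501.57 = 1668.4 kg/s.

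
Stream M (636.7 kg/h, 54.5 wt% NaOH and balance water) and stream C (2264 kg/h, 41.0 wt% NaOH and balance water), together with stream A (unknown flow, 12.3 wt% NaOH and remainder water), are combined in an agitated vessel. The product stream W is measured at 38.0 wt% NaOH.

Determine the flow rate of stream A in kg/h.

Let A be the unknown flow. Total out = 2900.7 + A.
NaOH balance: 1275.2 + 0.123·A = 0.380·(2900.7 + A)
(0.123 − 0.380)·A = 0.380×2900.7 − 1275.2 = -172.98
A = -172.98 / -0.257 = 673.06 kg/h

673.1 kg/h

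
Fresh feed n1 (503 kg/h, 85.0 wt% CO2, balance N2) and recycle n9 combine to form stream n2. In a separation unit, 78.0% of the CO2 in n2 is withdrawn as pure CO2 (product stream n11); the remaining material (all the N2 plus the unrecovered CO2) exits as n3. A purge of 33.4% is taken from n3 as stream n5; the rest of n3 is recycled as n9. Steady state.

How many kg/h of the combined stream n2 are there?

N2 enters only via n1 and leaves only via the purge: 503×0.150 = 0.334×(N2 in n3), and the separation unit passes all N2, so N2 in n2 = N2 in n3 = 225.9 kg/h.
CO2 in n2: m_A = 503×0.850 + (1−0.334)·(1−0.780)·m_A, so m_A = 427.55/0.8535 = 500.95 kg/h.
n2 = 500.95 + 225.9 = 726.85 kg/h.

726.8 kg/h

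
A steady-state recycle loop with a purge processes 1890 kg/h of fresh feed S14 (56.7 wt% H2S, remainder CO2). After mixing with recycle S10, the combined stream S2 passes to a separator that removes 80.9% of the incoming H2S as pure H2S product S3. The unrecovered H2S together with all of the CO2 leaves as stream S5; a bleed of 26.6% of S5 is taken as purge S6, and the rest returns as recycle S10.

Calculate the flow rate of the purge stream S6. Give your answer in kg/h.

881.7 kg/h

CO2 enters only via S14 and leaves only via the purge: 1890×0.433 = 0.266×(CO2 in S5), and the separator passes all CO2, so CO2 in S2 = CO2 in S5 = 3076.6 kg/h.
H2S in S2: m_A = 1890×0.567 + (1−0.266)·(1−0.809)·m_A, so m_A = 1071.6/0.8598 = 1246.4 kg/h.
S5 = (1−0.809)×1246.4 + 3076.6 = 3314.6 kg/h.
Purge S6 = 0.266×3314.6 = 881.69 kg/h.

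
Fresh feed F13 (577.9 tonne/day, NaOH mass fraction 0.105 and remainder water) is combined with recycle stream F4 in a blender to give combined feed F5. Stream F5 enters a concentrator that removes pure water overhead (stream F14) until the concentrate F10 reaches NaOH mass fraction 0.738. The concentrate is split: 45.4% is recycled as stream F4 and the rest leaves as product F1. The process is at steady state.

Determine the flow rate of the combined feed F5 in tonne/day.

Overall NaOH balance (none leaves overhead): NaOH in fresh feed = NaOH in product, i.e. 577.9×0.105 = (1−0.454)·F10·0.738.
F10 = 60.679/(0.738×0.546) = 150.59 tonne/day.
Recycle F4 = 0.454×150.59 = 68.367 tonne/day.
Combined feed F5 = 577.9 + 68.367 = 646.27 tonne/day.

646.3 tonne/day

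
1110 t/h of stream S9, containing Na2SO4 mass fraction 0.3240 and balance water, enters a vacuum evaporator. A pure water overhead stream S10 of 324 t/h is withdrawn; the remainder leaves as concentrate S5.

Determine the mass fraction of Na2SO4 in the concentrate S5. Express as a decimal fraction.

0.4576

Na2SO4 is not removed: 1110×0.324 = 359.64 t/h of Na2SO4 enters S5.
Concentrate = 1110 − 324 = 786 t/h.
Mass fraction = 359.64/786 = 0.4576.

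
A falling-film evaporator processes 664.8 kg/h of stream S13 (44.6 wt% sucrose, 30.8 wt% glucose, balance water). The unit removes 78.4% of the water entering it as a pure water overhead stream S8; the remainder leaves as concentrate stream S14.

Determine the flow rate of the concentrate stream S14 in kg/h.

water entering = 664.8×0.246 = 163.54 kg/h; overhead removed = 0.784×163.54 = 128.22 kg/h.
Concentrate = 664.8 − 128.22 = 536.58 kg/h.

536.6 kg/h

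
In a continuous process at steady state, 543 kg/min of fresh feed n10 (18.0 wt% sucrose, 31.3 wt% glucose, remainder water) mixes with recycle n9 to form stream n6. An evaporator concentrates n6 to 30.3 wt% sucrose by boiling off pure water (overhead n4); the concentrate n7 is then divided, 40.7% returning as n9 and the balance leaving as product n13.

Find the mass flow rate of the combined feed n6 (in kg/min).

764.4 kg/min

Overall sucrose balance (none leaves overhead): sucrose in fresh feed = sucrose in product, i.e. 543×0.180 = (1−0.407)·n7·0.303.
n7 = 97.74/(0.303×0.593) = 543.97 kg/min.
Recycle n9 = 0.407×543.97 = 221.4 kg/min.
Combined feed n6 = 543 + 221.4 = 764.4 kg/min.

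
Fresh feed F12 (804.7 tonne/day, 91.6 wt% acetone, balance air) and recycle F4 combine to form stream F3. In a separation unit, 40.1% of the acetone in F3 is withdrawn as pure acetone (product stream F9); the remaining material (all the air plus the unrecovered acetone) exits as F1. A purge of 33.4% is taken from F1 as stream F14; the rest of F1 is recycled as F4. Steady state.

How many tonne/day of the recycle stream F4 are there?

624 tonne/day

air enters only via F12 and leaves only via the purge: 804.7×0.084 = 0.334×(air in F1), and the separation unit passes all air, so air in F3 = air in F1 = 202.38 tonne/day.
acetone in F3: m_A = 804.7×0.916 + (1−0.334)·(1−0.401)·m_A, so m_A = 737.11/0.6011 = 1226.3 tonne/day.
F1 = (1−0.401)×1226.3 + 202.38 = 936.95 tonne/day.
Recycle F4 = (1−0.334)×936.95 = 624.01 tonne/day.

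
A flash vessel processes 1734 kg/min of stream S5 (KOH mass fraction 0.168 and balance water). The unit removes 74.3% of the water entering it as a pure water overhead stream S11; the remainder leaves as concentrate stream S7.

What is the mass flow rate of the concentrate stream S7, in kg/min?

662.1 kg/min

water entering = 1734×0.832 = 1442.7 kg/min; overhead removed = 0.743×1442.7 = 1071.9 kg/min.
Concentrate = 1734 − 1071.9 = 662.08 kg/min.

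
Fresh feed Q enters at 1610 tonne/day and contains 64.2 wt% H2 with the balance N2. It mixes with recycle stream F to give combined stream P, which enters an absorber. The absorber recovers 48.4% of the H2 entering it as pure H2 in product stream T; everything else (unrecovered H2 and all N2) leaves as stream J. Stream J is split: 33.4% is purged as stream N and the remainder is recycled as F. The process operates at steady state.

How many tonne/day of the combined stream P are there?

3301 tonne/day

N2 enters only via Q and leaves only via the purge: 1610×0.358 = 0.334×(N2 in J), and the absorber passes all N2, so N2 in P = N2 in J = 1725.7 tonne/day.
H2 in P: m_A = 1610×0.642 + (1−0.334)·(1−0.484)·m_A, so m_A = 1033.6/0.6563 = 1574.8 tonne/day.
P = 1574.8 + 1725.7 = 3300.5 tonne/day.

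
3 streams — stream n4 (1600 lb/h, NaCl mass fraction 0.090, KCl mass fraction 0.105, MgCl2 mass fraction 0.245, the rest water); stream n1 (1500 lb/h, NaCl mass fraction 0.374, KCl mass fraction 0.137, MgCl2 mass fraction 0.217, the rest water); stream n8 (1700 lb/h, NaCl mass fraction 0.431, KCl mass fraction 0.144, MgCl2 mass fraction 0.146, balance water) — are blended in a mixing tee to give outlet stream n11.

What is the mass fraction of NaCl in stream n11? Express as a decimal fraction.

0.300

Total flow out = 1600 + 1500 + 1700 = 4800 lb/h.
NaCl in = 1600×0.090 + 1500×0.374 + 1700×0.431 = 1437.7 lb/h.
NaCl mass fraction in n11 = 1437.7/4800 = 0.300.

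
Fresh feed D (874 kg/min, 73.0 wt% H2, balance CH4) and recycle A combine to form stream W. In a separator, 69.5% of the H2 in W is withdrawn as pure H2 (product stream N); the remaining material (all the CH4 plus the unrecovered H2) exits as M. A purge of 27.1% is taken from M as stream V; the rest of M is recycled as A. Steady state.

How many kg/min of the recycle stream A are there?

CH4 enters only via D and leaves only via the purge: 874×0.270 = 0.271×(CH4 in M), and the separator passes all CH4, so CH4 in W = CH4 in M = 870.77 kg/min.
H2 in W: m_A = 874×0.730 + (1−0.271)·(1−0.695)·m_A, so m_A = 638.02/0.7777 = 820.44 kg/min.
M = (1−0.695)×820.44 + 870.77 = 1121 kg/min.
Recycle A = (1−0.271)×1121 = 817.22 kg/min.

817.2 kg/min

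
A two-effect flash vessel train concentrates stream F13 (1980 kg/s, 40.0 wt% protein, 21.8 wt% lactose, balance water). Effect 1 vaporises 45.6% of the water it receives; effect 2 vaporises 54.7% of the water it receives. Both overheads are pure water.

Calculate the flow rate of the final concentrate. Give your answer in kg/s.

1410 kg/s

water in feed = 1980×0.382 = 756.36 kg/s.
After stage 1: water left = (1−0.456)×756.36 = 411.46; stream total = 1635.1 kg/s.
After stage 2: water left = (1−0.547)×411.46 = 186.39; final concentrate = 1410 kg/s.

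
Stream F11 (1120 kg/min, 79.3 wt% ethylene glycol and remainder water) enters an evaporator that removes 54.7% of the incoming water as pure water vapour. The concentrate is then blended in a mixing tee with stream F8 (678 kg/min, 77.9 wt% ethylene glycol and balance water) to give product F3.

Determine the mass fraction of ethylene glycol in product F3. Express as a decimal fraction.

Vapour removed = 0.547×0.207×1120 = 126.82 kg/min; concentrate = 993.18 kg/min.
ethylene glycol reaching the mixer = 888.16 (from concentrate) + 678×0.779 = 1416.3 kg/min.
Product flow = 993.18 + 678 = 1671.2 kg/min; ethylene glycol fraction = 0.847.

0.847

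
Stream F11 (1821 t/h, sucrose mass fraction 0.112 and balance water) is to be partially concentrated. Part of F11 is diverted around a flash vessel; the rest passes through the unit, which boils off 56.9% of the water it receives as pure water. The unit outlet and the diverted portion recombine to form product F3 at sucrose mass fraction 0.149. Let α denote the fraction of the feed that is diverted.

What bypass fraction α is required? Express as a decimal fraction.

All 1821×0.112 = 203.95 t/h of sucrose reaches F3, so F3 = 203.95/0.149 = 1368.8 t/h and vapour = 452.19 t/h.
The evaporator receives (1−α)·1821 of feed at 0.888 water and removes 0.569 of that water:
0.569×0.888×(1−α)×1821 = 452.19
(1−α) = 452.19/920.1 = 0.4915;  α = 0.5085.

0.509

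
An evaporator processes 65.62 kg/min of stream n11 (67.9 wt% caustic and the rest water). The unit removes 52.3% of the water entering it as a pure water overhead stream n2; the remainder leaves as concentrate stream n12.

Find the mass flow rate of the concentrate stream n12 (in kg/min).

water entering = 65.62×0.321 = 21.064 kg/min; overhead removed = 0.523×21.064 = 11.016 kg/min.
Concentrate = 65.62 − 11.016 = 54.604 kg/min.

54.6 kg/min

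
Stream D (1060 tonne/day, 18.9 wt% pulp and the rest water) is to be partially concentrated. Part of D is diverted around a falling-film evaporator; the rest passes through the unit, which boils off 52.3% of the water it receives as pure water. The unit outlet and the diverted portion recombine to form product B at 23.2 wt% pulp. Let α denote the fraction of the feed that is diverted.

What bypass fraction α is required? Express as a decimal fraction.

0.563

All 1060×0.189 = 200.34 tonne/day of pulp reaches B, so B = 200.34/0.232 = 863.53 tonne/day and vapour = 196.47 tonne/day.
The evaporator receives (1−α)·1060 of feed at 0.811 water and removes 0.523 of that water:
0.523×0.811×(1−α)×1060 = 196.47
(1−α) = 196.47/449.6 = 0.4370;  α = 0.5630.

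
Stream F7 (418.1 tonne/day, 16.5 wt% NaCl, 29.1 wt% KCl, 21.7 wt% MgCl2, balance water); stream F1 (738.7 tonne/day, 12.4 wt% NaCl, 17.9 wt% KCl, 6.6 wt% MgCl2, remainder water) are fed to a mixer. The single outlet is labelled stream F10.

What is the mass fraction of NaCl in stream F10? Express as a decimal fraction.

0.1388

Total flow out = 418.1 + 738.7 = 1156.8 tonne/day.
NaCl in = 418.1×0.165 + 738.7×0.124 = 160.59 tonne/day.
NaCl mass fraction in F10 = 160.59/1156.8 = 0.1388.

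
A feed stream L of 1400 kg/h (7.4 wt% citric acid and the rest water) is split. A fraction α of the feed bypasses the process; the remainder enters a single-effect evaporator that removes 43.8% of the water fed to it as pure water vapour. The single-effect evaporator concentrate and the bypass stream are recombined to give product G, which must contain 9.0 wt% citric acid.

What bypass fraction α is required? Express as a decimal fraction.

0.562

All 1400×0.074 = 103.6 kg/h of citric acid reaches G, so G = 103.6/0.090 = 1151.1 kg/h and vapour = 248.89 kg/h.
The evaporator receives (1−α)·1400 of feed at 0.926 water and removes 0.438 of that water:
0.438×0.926×(1−α)×1400 = 248.89
(1−α) = 248.89/567.82 = 0.4383;  α = 0.5617.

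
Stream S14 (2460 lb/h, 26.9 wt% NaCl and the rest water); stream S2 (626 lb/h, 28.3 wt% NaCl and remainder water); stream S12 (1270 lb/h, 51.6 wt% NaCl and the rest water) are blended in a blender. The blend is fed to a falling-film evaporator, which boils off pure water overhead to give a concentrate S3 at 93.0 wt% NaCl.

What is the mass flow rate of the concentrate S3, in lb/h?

NaCl entering = 2460×0.269 + 626×0.283 + 1270×0.516 = 1494.2 lb/h.
All NaCl reports to S3, so S3 = 1494.2/0.930 = 1606.7 lb/h.

1607 lb/h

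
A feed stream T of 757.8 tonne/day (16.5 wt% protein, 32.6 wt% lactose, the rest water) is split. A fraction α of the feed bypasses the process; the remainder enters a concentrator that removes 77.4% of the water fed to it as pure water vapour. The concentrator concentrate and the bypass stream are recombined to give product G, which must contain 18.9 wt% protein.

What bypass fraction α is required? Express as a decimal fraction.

All 757.8×0.165 = 125.04 tonne/day of protein reaches G, so G = 125.04/0.189 = 661.57 tonne/day and vapour = 96.229 tonne/day.
The evaporator receives (1−α)·757.8 of feed at 0.509 water and removes 0.774 of that water:
0.774×0.509×(1−α)×757.8 = 96.229
(1−α) = 96.229/298.55 = 0.3223;  α = 0.6777.

0.678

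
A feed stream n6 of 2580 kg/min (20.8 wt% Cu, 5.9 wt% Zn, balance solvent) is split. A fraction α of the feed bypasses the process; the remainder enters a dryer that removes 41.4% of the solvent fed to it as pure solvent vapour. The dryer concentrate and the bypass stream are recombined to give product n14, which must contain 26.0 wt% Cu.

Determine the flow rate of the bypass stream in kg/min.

879.6 kg/min

All 2580×0.208 = 536.64 kg/min of Cu reaches n14, so n14 = 536.64/0.260 = 2064 kg/min and vapour = 516 kg/min.
The evaporator receives (1−α)·2580 of feed at 0.733 solvent and removes 0.414 of that solvent:
0.414×0.733×(1−α)×2580 = 516
(1−α) = 516/782.93 = 0.6591;  α = 0.3409.
Bypass flow = 0.3409×2580 = 879.62 kg/min.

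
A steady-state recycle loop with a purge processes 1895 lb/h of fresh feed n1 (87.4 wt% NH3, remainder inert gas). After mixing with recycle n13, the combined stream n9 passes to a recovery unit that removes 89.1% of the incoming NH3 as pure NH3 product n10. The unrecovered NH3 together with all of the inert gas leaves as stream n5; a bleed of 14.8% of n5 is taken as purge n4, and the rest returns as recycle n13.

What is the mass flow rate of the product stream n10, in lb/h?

1627 lb/h

NH3 in n9: m_A = 1895×0.874 + (1−0.148)·(1−0.891)·m_A, so m_A = 1656.2/0.9071 = 1825.8 lb/h.
Product n10 = 0.891×1825.8 = 1626.8 lb/h.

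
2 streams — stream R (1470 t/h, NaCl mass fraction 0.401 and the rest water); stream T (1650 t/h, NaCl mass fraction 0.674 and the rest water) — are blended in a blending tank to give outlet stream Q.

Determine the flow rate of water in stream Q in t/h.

1418 t/h

water out = water in = 1470×0.599 + 1650×0.326 = 1418.4 t/h.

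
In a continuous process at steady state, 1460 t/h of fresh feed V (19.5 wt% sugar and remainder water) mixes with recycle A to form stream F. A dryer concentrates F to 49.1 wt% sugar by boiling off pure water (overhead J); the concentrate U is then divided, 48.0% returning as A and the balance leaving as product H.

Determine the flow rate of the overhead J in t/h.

Overall sugar balance (none leaves overhead): sugar in fresh feed = sugar in product, i.e. 1460×0.195 = (1−0.480)·U·0.491.
U = 284.7/(0.491×0.520) = 1115.1 t/h.
Recycle A = 0.480×1115.1 = 535.23 t/h.
Combined feed F = 1460 + 535.23 = 1995.2 t/h.
Overhead J = F − U = 1995.2 − 1115.1 = 880.16 t/h.

880.2 t/h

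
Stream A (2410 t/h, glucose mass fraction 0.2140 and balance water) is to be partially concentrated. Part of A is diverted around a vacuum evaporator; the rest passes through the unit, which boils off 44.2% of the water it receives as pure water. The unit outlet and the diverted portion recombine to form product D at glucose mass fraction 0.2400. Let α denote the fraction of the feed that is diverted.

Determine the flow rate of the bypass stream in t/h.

1658 t/h

All 2410×0.214 = 515.74 t/h of glucose reaches D, so D = 515.74/0.240 = 2148.9 t/h and vapour = 261.08 t/h.
The evaporator receives (1−α)·2410 of feed at 0.786 water and removes 0.442 of that water:
0.442×0.786×(1−α)×2410 = 261.08
(1−α) = 261.08/837.26 = 0.3118;  α = 0.6882.
Bypass flow = 0.6882×2410 = 1658.5 t/h.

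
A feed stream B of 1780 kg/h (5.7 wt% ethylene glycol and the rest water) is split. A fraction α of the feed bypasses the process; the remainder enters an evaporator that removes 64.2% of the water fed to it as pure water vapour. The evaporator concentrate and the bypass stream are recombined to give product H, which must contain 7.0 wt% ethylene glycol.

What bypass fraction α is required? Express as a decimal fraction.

0.693

All 1780×0.057 = 101.46 kg/h of ethylene glycol reaches H, so H = 101.46/0.070 = 1449.4 kg/h and vapour = 330.57 kg/h.
The evaporator receives (1−α)·1780 of feed at 0.943 water and removes 0.642 of that water:
0.642×0.943×(1−α)×1780 = 330.57
(1−α) = 330.57/1077.6 = 0.3068;  α = 0.6932.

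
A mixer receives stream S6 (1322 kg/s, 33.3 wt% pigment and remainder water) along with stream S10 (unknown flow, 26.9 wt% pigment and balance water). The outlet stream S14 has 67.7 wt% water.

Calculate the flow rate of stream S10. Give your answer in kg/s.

Let S10 be the unknown flow. Total out = 1322 + S10.
water balance: 881.77 + 0.731·S10 = 0.677·(1322 + S10)
(0.731 − 0.677)·S10 = 0.677×1322 − 881.77 = 13.22
S10 = 13.22 / 0.054 = 244.81 kg/s

244.8 kg/s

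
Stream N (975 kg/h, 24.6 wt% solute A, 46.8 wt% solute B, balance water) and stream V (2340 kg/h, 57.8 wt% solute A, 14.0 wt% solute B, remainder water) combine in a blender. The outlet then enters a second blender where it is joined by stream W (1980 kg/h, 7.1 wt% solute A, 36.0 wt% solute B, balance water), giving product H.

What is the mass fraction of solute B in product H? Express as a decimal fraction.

0.2827

Overall, product flow = 5295 kg/h.
solute B in = 975×0.468 + 2340×0.140 + 1980×0.360 = 1496.7 kg/h.
solute B fraction in H = 0.2827.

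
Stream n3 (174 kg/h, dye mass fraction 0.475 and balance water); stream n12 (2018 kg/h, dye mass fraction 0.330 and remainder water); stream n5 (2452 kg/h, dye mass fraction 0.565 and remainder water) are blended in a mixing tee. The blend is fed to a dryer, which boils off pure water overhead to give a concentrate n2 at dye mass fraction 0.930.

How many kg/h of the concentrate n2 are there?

2295 kg/h

dye entering = 174×0.475 + 2018×0.330 + 2452×0.565 = 2134 kg/h.
All dye reports to n2, so n2 = 2134/0.930 = 2294.6 kg/h.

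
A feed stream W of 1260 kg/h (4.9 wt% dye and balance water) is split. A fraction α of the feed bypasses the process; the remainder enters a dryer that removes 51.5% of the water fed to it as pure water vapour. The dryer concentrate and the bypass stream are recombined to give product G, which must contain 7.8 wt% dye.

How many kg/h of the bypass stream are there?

All 1260×0.049 = 61.74 kg/h of dye reaches G, so G = 61.74/0.078 = 791.54 kg/h and vapour = 468.46 kg/h.
The evaporator receives (1−α)·1260 of feed at 0.951 water and removes 0.515 of that water:
0.515×0.951×(1−α)×1260 = 468.46
(1−α) = 468.46/617.1 = 0.7591;  α = 0.2409.
Bypass flow = 0.2409×1260 = 303.5 kg/h.

303.5 kg/h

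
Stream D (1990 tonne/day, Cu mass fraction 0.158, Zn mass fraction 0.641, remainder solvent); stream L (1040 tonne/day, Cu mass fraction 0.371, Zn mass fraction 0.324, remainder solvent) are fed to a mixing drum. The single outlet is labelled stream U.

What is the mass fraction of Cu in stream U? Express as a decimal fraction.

Total flow out = 1990 + 1040 = 3030 tonne/day.
Cu in = 1990×0.158 + 1040×0.371 = 700.26 tonne/day.
Cu mass fraction in U = 700.26/3030 = 0.231.

0.231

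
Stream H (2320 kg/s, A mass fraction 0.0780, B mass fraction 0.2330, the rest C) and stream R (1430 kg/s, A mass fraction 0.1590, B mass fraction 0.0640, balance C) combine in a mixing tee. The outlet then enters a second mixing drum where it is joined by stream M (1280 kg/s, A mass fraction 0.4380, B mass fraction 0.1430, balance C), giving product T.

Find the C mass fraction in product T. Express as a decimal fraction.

Overall, product flow = 5030 kg/s.
C in = 2320×0.689 + 1430×0.777 + 1280×0.419 = 3245.9 kg/s.
C fraction in T = 0.6453.

0.6453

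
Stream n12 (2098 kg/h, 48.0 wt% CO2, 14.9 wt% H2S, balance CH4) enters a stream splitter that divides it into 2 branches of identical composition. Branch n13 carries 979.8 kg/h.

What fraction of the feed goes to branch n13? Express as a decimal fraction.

Fraction to n13 = 979.8/2098 = 0.4670.

0.467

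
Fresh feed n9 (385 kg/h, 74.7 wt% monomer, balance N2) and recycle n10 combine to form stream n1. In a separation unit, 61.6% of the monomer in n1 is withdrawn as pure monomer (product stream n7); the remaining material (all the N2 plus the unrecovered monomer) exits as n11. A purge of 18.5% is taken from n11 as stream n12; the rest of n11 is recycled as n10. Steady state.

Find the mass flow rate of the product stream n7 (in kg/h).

monomer in n1: m_A = 385×0.747 + (1−0.185)·(1−0.616)·m_A, so m_A = 287.6/0.6870 = 418.6 kg/h.
Product n7 = 0.616×418.6 = 257.86 kg/h.

257.9 kg/h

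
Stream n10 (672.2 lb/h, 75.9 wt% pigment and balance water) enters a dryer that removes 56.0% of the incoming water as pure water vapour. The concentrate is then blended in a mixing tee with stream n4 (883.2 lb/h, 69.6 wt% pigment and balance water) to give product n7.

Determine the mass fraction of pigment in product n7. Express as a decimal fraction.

Vapour removed = 0.560×0.241×672.2 = 90.72 lb/h; concentrate = 581.48 lb/h.
pigment reaching the mixer = 510.2 (from concentrate) + 883.2×0.696 = 1124.9 lb/h.
Product flow = 581.48 + 883.2 = 1464.7 lb/h; pigment fraction = 0.768.

0.768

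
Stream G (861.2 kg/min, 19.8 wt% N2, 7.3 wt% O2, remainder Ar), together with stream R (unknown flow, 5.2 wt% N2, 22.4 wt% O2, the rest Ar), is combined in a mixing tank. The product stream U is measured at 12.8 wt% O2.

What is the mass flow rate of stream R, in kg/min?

Let R be the unknown flow. Total out = 861.2 + R.
O2 balance: 62.868 + 0.224·R = 0.128·(861.2 + R)
(0.224 − 0.128)·R = 0.128×861.2 − 62.868 = 47.366
R = 47.366 / 0.096 = 493.4 kg/min

493.4 kg/min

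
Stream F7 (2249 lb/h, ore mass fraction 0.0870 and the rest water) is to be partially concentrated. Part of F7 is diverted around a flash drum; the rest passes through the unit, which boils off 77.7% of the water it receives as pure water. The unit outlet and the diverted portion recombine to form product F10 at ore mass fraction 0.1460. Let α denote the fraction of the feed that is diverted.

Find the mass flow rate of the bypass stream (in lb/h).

967.9 lb/h

All 2249×0.087 = 195.66 lb/h of ore reaches F10, so F10 = 195.66/0.146 = 1340.2 lb/h and vapour = 908.84 lb/h.
The evaporator receives (1−α)·2249 of feed at 0.913 water and removes 0.777 of that water:
0.777×0.913×(1−α)×2249 = 908.84
(1−α) = 908.84/1595.4 = 0.5696;  α = 0.4304.
Bypass flow = 0.4304×2249 = 967.86 lb/h.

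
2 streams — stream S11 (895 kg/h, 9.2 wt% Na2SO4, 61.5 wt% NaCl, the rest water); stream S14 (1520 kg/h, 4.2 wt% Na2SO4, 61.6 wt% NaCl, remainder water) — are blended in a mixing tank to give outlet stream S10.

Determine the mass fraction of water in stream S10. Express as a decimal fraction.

0.324

Total flow out = 895 + 1520 = 2415 kg/h.
water in = 895×0.293 + 1520×0.342 = 782.08 kg/h.
water mass fraction in S10 = 782.08/2415 = 0.324.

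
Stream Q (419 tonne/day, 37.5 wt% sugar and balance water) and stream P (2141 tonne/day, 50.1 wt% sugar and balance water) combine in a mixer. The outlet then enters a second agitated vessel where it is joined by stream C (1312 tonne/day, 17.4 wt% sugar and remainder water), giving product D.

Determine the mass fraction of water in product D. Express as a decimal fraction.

0.623

Overall, product flow = 3872 tonne/day.
water in = 419×0.625 + 2141×0.499 + 1312×0.826 = 2413.9 tonne/day.
water fraction in D = 0.623.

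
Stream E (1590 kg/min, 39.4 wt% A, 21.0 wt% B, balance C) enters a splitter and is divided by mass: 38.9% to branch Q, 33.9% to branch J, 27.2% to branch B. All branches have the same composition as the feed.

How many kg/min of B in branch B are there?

90.82 kg/min

Branch B total = 0.272×1590 = 432.48 kg/min.
B in B = 0.210×432.48 = 90.821 kg/min.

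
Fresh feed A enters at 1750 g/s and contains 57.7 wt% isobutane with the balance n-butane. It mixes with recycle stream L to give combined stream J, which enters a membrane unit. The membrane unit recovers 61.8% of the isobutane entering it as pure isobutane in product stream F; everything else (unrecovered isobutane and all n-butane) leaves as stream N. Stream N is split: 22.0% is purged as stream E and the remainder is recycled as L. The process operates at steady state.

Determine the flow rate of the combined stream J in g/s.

4803 g/s

n-butane enters only via A and leaves only via the purge: 1750×0.423 = 0.220×(n-butane in N), and the membrane unit passes all n-butane, so n-butane in J = n-butane in N = 3364.8 g/s.
isobutane in J: m_A = 1750×0.577 + (1−0.220)·(1−0.618)·m_A, so m_A = 1009.7/0.7020 = 1438.3 g/s.
J = 1438.3 + 3364.8 = 4803.1 g/s.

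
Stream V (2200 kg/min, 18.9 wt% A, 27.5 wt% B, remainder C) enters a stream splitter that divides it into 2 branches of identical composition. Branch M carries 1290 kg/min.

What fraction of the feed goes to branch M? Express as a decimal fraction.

0.586

Fraction to M = 1290/2200 = 0.5864.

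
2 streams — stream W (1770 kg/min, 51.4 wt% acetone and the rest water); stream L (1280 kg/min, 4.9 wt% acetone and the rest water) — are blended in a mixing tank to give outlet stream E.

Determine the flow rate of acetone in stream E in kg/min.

972.5 kg/min

acetone out = acetone in = 1770×0.514 + 1280×0.049 = 972.5 kg/min.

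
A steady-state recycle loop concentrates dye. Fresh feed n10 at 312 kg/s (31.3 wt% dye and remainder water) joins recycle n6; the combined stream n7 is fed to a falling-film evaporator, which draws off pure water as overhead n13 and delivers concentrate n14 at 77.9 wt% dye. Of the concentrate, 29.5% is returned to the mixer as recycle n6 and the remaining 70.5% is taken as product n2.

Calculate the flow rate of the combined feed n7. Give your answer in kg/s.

Overall dye balance (none leaves overhead): dye in fresh feed = dye in product, i.e. 312×0.313 = (1−0.295)·n14·0.779.
n14 = 97.656/(0.779×0.705) = 177.82 kg/s.
Recycle n6 = 0.295×177.82 = 52.456 kg/s.
Combined feed n7 = 312 + 52.456 = 364.46 kg/s.

364.5 kg/s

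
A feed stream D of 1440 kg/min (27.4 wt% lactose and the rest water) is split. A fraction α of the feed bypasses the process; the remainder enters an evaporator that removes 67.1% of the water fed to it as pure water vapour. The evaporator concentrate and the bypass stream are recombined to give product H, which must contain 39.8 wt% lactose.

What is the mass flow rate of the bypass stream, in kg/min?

All 1440×0.274 = 394.56 kg/min of lactose reaches H, so H = 394.56/0.398 = 991.36 kg/min and vapour = 448.64 kg/min.
The evaporator receives (1−α)·1440 of feed at 0.726 water and removes 0.671 of that water:
0.671×0.726×(1−α)×1440 = 448.64
(1−α) = 448.64/701.49 = 0.6396;  α = 0.3604.
Bypass flow = 0.3604×1440 = 519.04 kg/min.

519 kg/min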